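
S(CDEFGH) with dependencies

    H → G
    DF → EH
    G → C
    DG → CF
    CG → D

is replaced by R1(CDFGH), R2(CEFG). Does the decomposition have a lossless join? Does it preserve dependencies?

lossless and dependency-preserving

Lossless test: (CFG)⁺ = {CDEFGH}, which contains all of one fragment — lossless.
Dependency preservation: DF → EH is not contained in any single fragment, but the restricted closure of its left-hand side across the fragments still reaches the right-hand side; the remaining FDs each lie inside some fragment. All dependencies are preserved.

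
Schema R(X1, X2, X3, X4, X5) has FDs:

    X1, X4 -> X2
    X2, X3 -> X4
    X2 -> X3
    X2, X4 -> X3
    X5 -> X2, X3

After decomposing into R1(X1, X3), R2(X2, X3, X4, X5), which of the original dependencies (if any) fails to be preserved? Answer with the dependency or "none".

Check X1, X4 → X2: no single fragment contains all of {X1, X2, X4}, and the restricted closure of {X1, X4} across the fragments never reaches {X2}.
X2, X3 → X4 is preserved.
X2 → X3 is preserved.
X2, X4 → X3 is preserved.
X5 → X2, X3 is preserved.

X1, X4 -> X2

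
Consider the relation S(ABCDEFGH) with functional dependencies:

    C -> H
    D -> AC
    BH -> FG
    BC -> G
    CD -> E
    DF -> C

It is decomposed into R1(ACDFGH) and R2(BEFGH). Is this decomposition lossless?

No

Common attributes: R1 ∩ R2 = {FGH}.
No dependency enlarges {FGH}, so (FGH)⁺ = {FGH}.
The closure contains neither all of R1 = {ACDFGH} nor all of R2 = {BEFGH}, so the common attributes are not a superkey of either fragment. The join is lossy.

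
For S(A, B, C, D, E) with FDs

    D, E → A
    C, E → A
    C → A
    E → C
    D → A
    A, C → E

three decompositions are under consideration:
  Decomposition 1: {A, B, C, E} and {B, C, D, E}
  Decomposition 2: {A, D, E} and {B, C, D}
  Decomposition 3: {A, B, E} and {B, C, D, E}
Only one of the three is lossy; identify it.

Decomposition 2

Decomposition 1: common = {B, C, E}, closure = {A, B, C, E} → lossless.
Decomposition 2: common = {D}, closure = {A, D} → lossy.
Decomposition 3: common = {B, E}, closure = {A, B, C, E} → lossless.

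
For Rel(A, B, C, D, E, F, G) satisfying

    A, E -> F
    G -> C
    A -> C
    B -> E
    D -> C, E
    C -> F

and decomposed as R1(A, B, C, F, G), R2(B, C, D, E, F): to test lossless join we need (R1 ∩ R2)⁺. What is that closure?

B, C, E, F

R1 ∩ R2 = {B, C, F}.
B → E applies, adding E
Closure: {B, C, E, F}.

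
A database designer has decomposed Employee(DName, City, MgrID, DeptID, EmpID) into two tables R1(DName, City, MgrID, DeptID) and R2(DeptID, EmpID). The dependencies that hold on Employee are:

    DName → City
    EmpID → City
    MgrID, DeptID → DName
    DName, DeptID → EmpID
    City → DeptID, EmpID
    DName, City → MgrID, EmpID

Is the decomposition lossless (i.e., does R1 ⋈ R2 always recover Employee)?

Common attributes: R1 ∩ R2 = {DeptID}.
No dependency enlarges {DeptID}, so (DeptID)⁺ = {DeptID}.
The closure contains neither all of R1 = {DName, City, MgrID, DeptID} nor all of R2 = {DeptID, EmpID}, so the common attributes are not a superkey of either fragment. The join is lossy.

No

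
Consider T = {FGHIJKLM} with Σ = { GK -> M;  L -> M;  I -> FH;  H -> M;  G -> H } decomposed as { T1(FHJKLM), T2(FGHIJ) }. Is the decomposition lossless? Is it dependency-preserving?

Lossless test: (FHJ)⁺ = {FHJM}, which is a superkey of neither fragment — lossy.
Dependency preservation: GK → M is not contained in any single fragment, but the restricted closure of its left-hand side across the fragments still reaches the right-hand side; the remaining FDs each lie inside some fragment. All dependencies are preserved.

lossy but dependency-preserving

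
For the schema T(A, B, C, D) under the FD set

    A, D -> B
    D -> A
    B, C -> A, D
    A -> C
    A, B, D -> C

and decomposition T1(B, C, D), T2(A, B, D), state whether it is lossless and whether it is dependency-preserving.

lossless but not dependency-preserving

Lossless test: (B, D)⁺ = {A, B, C, D}, which contains all of one fragment — lossless.
Dependency preservation: the restricted closure of {A} across the fragments never reaches {C}, so A → C cannot be enforced without a join — not preserved.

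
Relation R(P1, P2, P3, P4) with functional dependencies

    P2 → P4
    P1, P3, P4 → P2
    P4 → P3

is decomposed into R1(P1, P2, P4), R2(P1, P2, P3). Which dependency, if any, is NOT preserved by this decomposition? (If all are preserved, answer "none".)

Check P4 → P3: no single fragment contains all of {P3, P4}, and the restricted closure of {P4} across the fragments never reaches {P3}.
P2 → P4 is preserved.
P1, P3, P4 → P2 is preserved.

P4 → P3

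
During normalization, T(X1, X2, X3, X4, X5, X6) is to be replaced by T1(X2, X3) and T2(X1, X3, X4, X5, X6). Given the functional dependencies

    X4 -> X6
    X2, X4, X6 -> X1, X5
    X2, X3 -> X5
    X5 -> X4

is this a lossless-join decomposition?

Common attributes: T1 ∩ T2 = {X3}.
No dependency enlarges {X3}, so (X3)⁺ = {X3}.
The closure contains neither all of T1 = {X2, X3} nor all of T2 = {X1, X3, X4, X5, X6}, so the common attributes are not a superkey of either fragment. The join is lossy.

No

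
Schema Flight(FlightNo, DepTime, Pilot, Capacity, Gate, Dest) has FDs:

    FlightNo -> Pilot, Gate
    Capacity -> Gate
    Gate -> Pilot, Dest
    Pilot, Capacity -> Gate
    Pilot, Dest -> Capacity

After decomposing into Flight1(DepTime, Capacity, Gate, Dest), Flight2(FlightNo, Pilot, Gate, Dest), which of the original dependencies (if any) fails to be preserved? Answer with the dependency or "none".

none

FlightNo → Pilot, Gate lies within Flight2.
Capacity → Gate lies within Flight1.
Gate → Pilot, Dest lies within Flight2.
Pilot, Capacity → Gate: restricted closure across fragments reaches Gate.
Pilot, Dest → Capacity: restricted closure across fragments reaches Capacity.
Every dependency is enforceable on the fragments, so the decomposition is dependency-preserving.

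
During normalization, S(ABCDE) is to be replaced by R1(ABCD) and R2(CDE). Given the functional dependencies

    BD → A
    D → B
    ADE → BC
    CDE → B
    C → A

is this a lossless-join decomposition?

Yes

Common attributes: R1 ∩ R2 = {CD}.
Closure of {CD}: D → B applies, adding B; C → A applies, adding A. So (CD)⁺ = {ABCD}.
This closure contains every attribute of R1, so R1 ∩ R2 → R1. The join is lossless.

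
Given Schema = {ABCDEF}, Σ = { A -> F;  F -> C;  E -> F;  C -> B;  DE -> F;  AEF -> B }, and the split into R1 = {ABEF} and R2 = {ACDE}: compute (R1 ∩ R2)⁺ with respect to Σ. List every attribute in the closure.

ABCEF

R1 ∩ R2 = {AE}.
A → F applies, adding F
F → C applies, adding C
C → B applies, adding B
Closure: {ABCEF}.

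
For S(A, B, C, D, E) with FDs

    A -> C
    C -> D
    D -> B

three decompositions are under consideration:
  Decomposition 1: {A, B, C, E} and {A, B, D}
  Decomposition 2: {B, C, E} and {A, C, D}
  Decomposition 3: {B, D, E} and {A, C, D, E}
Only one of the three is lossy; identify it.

Decomposition 1: common = {A, B}, closure = {A, B, C, D} → lossless.
Decomposition 2: common = {C}, closure = {B, C, D} → lossy.
Decomposition 3: common = {D, E}, closure = {B, D, E} → lossless.

Decomposition 2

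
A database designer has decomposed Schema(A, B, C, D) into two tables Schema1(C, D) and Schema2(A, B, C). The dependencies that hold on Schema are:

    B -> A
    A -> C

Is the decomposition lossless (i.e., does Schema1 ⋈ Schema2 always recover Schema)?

Common attributes: Schema1 ∩ Schema2 = {C}.
No dependency enlarges {C}, so (C)⁺ = {C}.
The closure contains neither all of Schema1 = {C, D} nor all of Schema2 = {A, B, C}, so the common attributes are not a superkey of either fragment. The join is lossy.

No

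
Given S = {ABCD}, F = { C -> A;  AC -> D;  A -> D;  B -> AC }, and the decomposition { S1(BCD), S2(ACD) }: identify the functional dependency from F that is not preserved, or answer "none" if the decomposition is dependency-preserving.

C → A lies within S2.
AC → D lies within S2.
A → D lies within S2.
B → AC: restricted closure across fragments reaches AC.
Every dependency is enforceable on the fragments, so the decomposition is dependency-preserving.

none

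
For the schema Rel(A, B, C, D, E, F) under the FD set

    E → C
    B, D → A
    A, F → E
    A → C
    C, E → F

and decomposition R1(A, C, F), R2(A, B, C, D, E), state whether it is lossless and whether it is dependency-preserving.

lossy and not dependency-preserving

Lossless test: (A, C)⁺ = {A, C}, which is a superkey of neither fragment — lossy.
Dependency preservation: the restricted closure of {A, F} across the fragments never reaches {E}, so A, F → E cannot be enforced without a join — not preserved.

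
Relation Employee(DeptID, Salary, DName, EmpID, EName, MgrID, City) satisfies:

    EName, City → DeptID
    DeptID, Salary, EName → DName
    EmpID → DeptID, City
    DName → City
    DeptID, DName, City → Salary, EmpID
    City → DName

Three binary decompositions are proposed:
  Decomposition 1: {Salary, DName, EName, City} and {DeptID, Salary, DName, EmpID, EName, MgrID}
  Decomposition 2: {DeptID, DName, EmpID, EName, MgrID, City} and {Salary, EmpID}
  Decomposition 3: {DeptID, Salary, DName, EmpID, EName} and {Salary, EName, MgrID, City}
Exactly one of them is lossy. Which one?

Decomposition 3

Decomposition 1: common = {Salary, DName, EName}, closure = {DeptID, Salary, DName, EmpID, EName, City} → lossless.
Decomposition 2: common = {EmpID}, closure = {DeptID, Salary, DName, EmpID, City} → lossless.
Decomposition 3: common = {Salary, EName}, closure = {Salary, EName} → lossy.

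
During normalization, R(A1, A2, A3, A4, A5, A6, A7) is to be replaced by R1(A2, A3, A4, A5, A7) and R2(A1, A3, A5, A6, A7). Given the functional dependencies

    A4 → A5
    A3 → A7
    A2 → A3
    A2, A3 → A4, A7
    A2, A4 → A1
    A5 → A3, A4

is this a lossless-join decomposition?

Common attributes: R1 ∩ R2 = {A3, A5, A7}.
Closure of {A3, A5, A7}: A5 → A3, A4 applies, adding A4. So (A3, A5, A7)⁺ = {A3, A4, A5, A7}.
The closure contains neither all of R1 = {A2, A3, A4, A5, A7} nor all of R2 = {A1, A3, A5, A6, A7}, so the common attributes are not a superkey of either fragment. The join is lossy.

No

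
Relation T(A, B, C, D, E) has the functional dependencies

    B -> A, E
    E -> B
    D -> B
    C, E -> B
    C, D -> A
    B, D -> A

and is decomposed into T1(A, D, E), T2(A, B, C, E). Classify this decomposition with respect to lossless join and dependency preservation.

lossy but dependency-preserving

Lossless test: (A, E)⁺ = {A, B, E}, which is a superkey of neither fragment — lossy.
Dependency preservation: D → B; C, D → A; B, D → A are not contained in any single fragment, but the restricted closure of each left-hand side across the fragments still reaches the right-hand side; the remaining FDs each lie inside some fragment. All dependencies are preserved.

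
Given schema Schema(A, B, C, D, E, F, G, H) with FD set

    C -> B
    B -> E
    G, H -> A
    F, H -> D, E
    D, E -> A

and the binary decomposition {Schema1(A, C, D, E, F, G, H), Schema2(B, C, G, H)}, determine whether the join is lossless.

Yes

Common attributes: Schema1 ∩ Schema2 = {C, G, H}.
Closure of {C, G, H}: C → B applies, adding B; B → E applies, adding E; G, H → A applies, adding A. So (C, G, H)⁺ = {A, B, C, E, G, H}.
This closure contains every attribute of Schema2, so Schema1 ∩ Schema2 → Schema2. The join is lossless.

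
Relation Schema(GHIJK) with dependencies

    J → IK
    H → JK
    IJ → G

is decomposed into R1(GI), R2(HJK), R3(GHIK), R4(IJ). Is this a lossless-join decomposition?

Chase test. Columns are GHIJK; row i has aⱼ where attribute j ∈ Ri, else bᵢⱼ.
Initial tableau (one row per fragment):
  row 1: a1 b12 a3 b14 b15
  row 2: b21 a2 b23 a4 a5
  row 3: a1 a2 a3 b34 a5
  row 4: b41 b42 a3 a4 b45
Rows 2 and 4 agree on J; apply J→IK and equate their IK entries.
Rows 2 and 3 agree on H; apply H→JK and equate their JK entries.
Rows 2 and 3 agree on IJ; apply IJ→G and equate their G entries.
Rows 2 and 4 agree on IJ; apply IJ→G and equate their G entries.
Row 2 is now all distinguished symbols — the join is lossless.

Yes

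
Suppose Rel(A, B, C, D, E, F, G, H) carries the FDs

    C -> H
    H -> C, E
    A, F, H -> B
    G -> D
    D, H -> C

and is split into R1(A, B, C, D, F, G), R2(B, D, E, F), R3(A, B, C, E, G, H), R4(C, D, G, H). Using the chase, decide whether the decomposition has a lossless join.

Yes

Chase test. Columns are A, B, C, D, E, F, G, H; row i has aⱼ where attribute j ∈ Ri, else bᵢⱼ.
Initial tableau (one row per fragment):
  row 1: a1 a2 a3 a4 b15 a6 a7 b18
  row 2: b21 a2 b23 a4 a5 a6 b27 b28
  row 3: a1 a2 a3 b34 a5 b36 a7 a8
  row 4: b41 b42 a3 a4 b45 b46 a7 a8
Rows 1 and 3 agree on C; apply C→H and equate their H entries.
Rows 1 and 3 agree on H; apply H→C, E and equate their C, E entries.
Rows 1 and 4 agree on H; apply H→C, E and equate their C, E entries.
Rows 1 and 3 agree on G; apply G→D and equate their D entries.
Row 1 is now all distinguished symbols — the join is lossless.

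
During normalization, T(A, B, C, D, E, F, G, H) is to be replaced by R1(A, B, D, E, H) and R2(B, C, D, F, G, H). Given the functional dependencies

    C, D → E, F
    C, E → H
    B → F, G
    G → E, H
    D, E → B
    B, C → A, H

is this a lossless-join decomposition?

Common attributes: R1 ∩ R2 = {B, D, H}.
Closure of {B, D, H}: B → F, G applies, adding F, G; G → E, H applies, adding E. So (B, D, H)⁺ = {B, D, E, F, G, H}.
The closure contains neither all of R1 = {A, B, D, E, H} nor all of R2 = {B, C, D, F, G, H}, so the common attributes are not a superkey of either fragment. The join is lossy.

No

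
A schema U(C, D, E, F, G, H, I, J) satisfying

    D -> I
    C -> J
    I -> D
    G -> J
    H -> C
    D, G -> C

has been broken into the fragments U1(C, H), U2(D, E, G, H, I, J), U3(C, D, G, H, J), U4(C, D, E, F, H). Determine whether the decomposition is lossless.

No

Chase test. Columns are C, D, E, F, G, H, I, J; row i has aⱼ where attribute j ∈ Ui, else bᵢⱼ.
Initial tableau (one row per fragment):
  row 1: a1 b12 b13 b14 b15 a6 b17 b18
  row 2: b21 a2 a3 b24 a5 a6 a7 a8
  row 3: a1 a2 b33 b34 a5 a6 b37 a8
  row 4: a1 a2 a3 a4 b45 a6 b47 b48
Rows 2 and 3 agree on D; apply D→I and equate their I entries.
Rows 2 and 4 agree on D; apply D→I and equate their I entries.
Rows 1 and 3 agree on C; apply C→J and equate their J entries.
Rows 1 and 4 agree on C; apply C→J and equate their J entries.
Rows 1 and 2 agree on H; apply H→C and equate their C entries.
No row becomes fully distinguished — the join is lossy.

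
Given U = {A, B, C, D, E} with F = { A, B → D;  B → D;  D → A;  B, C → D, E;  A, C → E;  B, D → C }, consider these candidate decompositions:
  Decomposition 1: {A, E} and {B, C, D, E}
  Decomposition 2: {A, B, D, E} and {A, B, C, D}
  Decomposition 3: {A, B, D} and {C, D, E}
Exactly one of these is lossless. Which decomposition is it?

Decomposition 2

Decomposition 1: common = {E}, closure = {E} → lossy.
Decomposition 2: common = {A, B, D}, closure = {A, B, C, D, E} → lossless.
Decomposition 3: common = {D}, closure = {A, D} → lossy.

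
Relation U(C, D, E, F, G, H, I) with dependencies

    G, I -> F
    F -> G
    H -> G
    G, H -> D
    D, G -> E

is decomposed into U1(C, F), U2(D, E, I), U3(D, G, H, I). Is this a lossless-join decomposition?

No

Chase test. Columns are C, D, E, F, G, H, I; row i has aⱼ where attribute j ∈ Ui, else bᵢⱼ.
Initial tableau (one row per fragment):
  row 1: a1 b12 b13 a4 b15 b16 b17
  row 2: b21 a2 a3 b24 b25 b26 a7
  row 3: b31 a2 b33 b34 a5 a6 a7
No row becomes fully distinguished — the join is lossy.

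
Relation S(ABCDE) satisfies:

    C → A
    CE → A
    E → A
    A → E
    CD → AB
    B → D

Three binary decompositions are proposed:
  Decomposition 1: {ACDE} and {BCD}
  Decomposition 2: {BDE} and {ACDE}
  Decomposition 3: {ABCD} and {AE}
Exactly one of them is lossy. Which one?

Decomposition 2

Decomposition 1: common = {CD}, closure = {ABCDE} → lossless.
Decomposition 2: common = {DE}, closure = {ADE} → lossy.
Decomposition 3: common = {A}, closure = {AE} → lossless.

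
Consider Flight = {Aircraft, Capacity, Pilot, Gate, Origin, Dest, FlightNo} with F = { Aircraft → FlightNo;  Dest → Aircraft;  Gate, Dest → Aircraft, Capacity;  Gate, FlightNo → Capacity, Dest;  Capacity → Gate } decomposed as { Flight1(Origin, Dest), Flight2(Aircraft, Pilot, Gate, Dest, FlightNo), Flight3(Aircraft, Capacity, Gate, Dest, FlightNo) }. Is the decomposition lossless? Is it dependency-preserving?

Lossless test (chase): Rows 1 and 2 agree on Dest; apply Dest→Aircraft and equate their Aircraft entries. Rows 2 and 3 agree on Gate, Dest; apply Gate, Dest→Aircraft, Capacity and equate their Aircraft, Capacity entries. Rows 1 and 2 agree on Aircraft; apply Aircraft→FlightNo and equate their FlightNo entries. No row becomes fully distinguished — the join is lossy.
Dependency preservation: every FD's attributes lie within a single fragment, so each can be enforced locally — preserved.

lossy but dependency-preserving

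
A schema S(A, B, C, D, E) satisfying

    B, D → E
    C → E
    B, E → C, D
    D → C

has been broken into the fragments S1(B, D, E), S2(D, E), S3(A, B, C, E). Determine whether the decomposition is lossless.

Yes

Chase test. Columns are A, B, C, D, E; row i has aⱼ where attribute j ∈ Si, else bᵢⱼ.
Initial tableau (one row per fragment):
  row 1: b11 a2 b13 a4 a5
  row 2: b21 b22 b23 a4 a5
  row 3: a1 a2 a3 b34 a5
Rows 1 and 3 agree on B, E; apply B, E→C, D and equate their C, D entries.
Rows 1 and 2 agree on D; apply D→C and equate their C entries.
Row 3 is now all distinguished symbols — the join is lossless.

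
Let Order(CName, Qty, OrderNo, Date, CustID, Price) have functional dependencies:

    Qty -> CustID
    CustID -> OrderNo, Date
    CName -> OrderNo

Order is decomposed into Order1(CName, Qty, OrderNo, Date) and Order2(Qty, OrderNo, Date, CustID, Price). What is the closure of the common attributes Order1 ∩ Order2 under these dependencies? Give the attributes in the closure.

Qty, OrderNo, Date, CustID

Order1 ∩ Order2 = {Qty, OrderNo, Date}.
Qty → CustID applies, adding CustID
Closure: {Qty, OrderNo, Date, CustID}.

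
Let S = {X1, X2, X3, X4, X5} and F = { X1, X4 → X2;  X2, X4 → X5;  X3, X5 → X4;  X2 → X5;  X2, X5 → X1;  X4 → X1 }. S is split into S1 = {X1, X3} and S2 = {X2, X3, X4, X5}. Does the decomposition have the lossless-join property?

No

Common attributes: S1 ∩ S2 = {X3}.
No dependency enlarges {X3}, so (X3)⁺ = {X3}.
The closure contains neither all of S1 = {X1, X3} nor all of S2 = {X2, X3, X4, X5}, so the common attributes are not a superkey of either fragment. The join is lossy.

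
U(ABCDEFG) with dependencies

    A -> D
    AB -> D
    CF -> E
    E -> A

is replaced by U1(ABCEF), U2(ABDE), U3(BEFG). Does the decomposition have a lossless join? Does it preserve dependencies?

lossy but dependency-preserving

Lossless test (chase): Rows 1 and 2 agree on A; apply A→D and equate their D entries. Rows 1 and 3 agree on E; apply E→A and equate their A entries. Rows 1 and 3 agree on A; apply A→D and equate their D entries. No row becomes fully distinguished — the join is lossy.
Dependency preservation: every FD's attributes lie within a single fragment, so each can be enforced locally — preserved.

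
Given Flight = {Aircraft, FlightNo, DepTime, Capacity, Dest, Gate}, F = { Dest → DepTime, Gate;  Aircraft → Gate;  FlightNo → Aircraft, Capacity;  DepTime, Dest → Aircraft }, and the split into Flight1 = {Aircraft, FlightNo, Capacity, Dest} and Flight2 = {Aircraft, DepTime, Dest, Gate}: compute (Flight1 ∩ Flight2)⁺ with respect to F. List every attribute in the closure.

Flight1 ∩ Flight2 = {Aircraft, Dest}.
Dest → DepTime, Gate applies, adding DepTime, Gate
Closure: {Aircraft, DepTime, Dest, Gate}.

Aircraft, DepTime, Dest, Gate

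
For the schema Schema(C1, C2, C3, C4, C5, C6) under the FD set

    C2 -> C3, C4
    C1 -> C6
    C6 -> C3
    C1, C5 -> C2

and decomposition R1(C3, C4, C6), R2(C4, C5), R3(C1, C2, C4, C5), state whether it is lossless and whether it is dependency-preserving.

lossy and not dependency-preserving

Lossless test (chase): applying each FD to every pair of rows produces no changes in the tableau, so no row becomes fully distinguished — the join is lossy.
Dependency preservation: the restricted closure of {C2} across the fragments never reaches {C3, C4}, so C2 → C3, C4 cannot be enforced without a join — not preserved.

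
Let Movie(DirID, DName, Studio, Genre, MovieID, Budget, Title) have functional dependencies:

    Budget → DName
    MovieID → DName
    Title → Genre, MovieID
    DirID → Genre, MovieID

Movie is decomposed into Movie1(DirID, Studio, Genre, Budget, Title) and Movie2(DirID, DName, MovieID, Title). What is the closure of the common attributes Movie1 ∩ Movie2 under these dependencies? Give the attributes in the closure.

DirID, DName, Genre, MovieID, Title

Movie1 ∩ Movie2 = {DirID, Title}.
Title → Genre, MovieID applies, adding Genre, MovieID
MovieID → DName applies, adding DName
Closure: {DirID, DName, Genre, MovieID, Title}.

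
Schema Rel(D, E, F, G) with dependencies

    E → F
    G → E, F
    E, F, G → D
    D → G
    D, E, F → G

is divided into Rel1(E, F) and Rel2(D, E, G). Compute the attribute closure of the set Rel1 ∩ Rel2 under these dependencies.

Rel1 ∩ Rel2 = {E}.
E → F applies, adding F
Closure: {E, F}.

E, F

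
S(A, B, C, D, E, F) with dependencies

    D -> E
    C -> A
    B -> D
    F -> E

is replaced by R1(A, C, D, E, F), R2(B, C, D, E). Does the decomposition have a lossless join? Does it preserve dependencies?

Lossless test: (C, D, E)⁺ = {A, C, D, E}, which is a superkey of neither fragment — lossy.
Dependency preservation: every FD's attributes lie within a single fragment, so each can be enforced locally — preserved.

lossy but dependency-preserving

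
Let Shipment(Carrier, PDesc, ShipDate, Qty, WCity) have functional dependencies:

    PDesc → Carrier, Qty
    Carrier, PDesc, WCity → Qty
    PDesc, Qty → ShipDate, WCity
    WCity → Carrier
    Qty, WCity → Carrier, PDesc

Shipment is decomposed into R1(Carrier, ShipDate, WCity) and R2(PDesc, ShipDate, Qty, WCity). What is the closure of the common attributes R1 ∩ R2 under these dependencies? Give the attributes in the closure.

Carrier, ShipDate, WCity

R1 ∩ R2 = {ShipDate, WCity}.
WCity → Carrier applies, adding Carrier
Closure: {Carrier, ShipDate, WCity}.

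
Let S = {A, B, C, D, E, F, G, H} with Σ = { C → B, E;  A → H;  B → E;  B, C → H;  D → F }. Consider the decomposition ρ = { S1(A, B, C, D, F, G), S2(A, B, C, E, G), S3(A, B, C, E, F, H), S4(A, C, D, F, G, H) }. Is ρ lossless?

Yes

Chase test. Columns are A, B, C, D, E, F, G, H; row i has aⱼ where attribute j ∈ Si, else bᵢⱼ.
Initial tableau (one row per fragment):
  row 1: a1 a2 a3 a4 b15 a6 a7 b18
  row 2: a1 a2 a3 b24 a5 b26 a7 b28
  row 3: a1 a2 a3 b34 a5 a6 b37 a8
  row 4: a1 b42 a3 a4 b45 a6 a7 a8
Rows 1 and 2 agree on C; apply C→B, E and equate their B, E entries.
Rows 1 and 4 agree on C; apply C→B, E and equate their B, E entries.
Rows 1 and 2 agree on A; apply A→H and equate their H entries.
Rows 1 and 3 agree on A; apply A→H and equate their H entries.
Row 1 is now all distinguished symbols — the join is lossless.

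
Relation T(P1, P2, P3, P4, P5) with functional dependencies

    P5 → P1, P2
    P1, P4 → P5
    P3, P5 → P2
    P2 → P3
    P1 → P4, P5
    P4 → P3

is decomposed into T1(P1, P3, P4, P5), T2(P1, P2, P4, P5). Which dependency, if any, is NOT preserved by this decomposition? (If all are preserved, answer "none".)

P2 → P3

Check P2 → P3: no single fragment contains all of {P2, P3}, and the restricted closure of {P2} across the fragments never reaches {P3}.
P5 → P1, P2 is preserved.
P1, P4 → P5 is preserved.
P3, P5 → P2 is preserved.
P1 → P4, P5 is preserved.
P4 → P3 is preserved.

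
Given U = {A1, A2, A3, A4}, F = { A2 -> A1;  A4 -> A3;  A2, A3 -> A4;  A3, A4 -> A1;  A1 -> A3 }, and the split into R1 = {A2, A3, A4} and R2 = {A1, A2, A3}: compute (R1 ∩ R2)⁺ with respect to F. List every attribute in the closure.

A1, A2, A3, A4

R1 ∩ R2 = {A2, A3}.
A2 → A1 applies, adding A1
A2, A3 → A4 applies, adding A4
Closure: {A1, A2, A3, A4}.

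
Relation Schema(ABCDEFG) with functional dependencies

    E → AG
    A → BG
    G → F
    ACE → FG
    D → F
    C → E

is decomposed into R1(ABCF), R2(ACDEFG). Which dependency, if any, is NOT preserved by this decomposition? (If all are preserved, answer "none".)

none

E → AG lies within R2.
A → BG: restricted closure across fragments reaches BG.
G → F lies within R2.
ACE → FG lies within R2.
D → F lies within R2.
C → E lies within R2.
Every dependency is enforceable on the fragments, so the decomposition is dependency-preserving.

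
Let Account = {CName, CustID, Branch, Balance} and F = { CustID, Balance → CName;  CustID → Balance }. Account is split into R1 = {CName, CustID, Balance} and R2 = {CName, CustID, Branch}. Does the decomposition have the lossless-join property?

Common attributes: R1 ∩ R2 = {CName, CustID}.
Closure of {CName, CustID}: CustID → Balance applies, adding Balance. So (CName, CustID)⁺ = {CName, CustID, Balance}.
This closure contains every attribute of R1, so R1 ∩ R2 → R1. The join is lossless.

Yes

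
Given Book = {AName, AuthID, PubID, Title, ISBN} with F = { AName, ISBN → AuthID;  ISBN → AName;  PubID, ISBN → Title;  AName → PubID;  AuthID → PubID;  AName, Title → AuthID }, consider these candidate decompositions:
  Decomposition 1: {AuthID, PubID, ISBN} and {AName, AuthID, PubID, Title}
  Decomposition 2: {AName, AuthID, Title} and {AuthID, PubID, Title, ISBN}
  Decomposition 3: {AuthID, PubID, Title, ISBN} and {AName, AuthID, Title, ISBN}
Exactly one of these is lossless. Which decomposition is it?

Decomposition 3

Decomposition 1: common = {AuthID, PubID}, closure = {AuthID, PubID} → lossy.
Decomposition 2: common = {AuthID, Title}, closure = {AuthID, PubID, Title} → lossy.
Decomposition 3: common = {AuthID, Title, ISBN}, closure = {AName, AuthID, PubID, Title, ISBN} → lossless.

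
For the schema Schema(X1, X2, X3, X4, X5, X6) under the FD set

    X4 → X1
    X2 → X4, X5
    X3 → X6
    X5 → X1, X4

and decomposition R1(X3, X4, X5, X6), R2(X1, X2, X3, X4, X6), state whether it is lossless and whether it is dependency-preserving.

Lossless test: (X3, X4, X6)⁺ = {X1, X3, X4, X6}, which is a superkey of neither fragment — lossy.
Dependency preservation: the restricted closure of {X2} across the fragments never reaches {X4, X5}, so X2 → X4, X5 cannot be enforced without a join — not preserved.

lossy and not dependency-preserving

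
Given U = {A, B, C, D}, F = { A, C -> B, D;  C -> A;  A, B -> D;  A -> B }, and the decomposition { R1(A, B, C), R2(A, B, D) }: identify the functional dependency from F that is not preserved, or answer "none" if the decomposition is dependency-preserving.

A, C → B, D: restricted closure across fragments reaches B, D.
C → A lies within R1.
A, B → D lies within R2.
A → B lies within R1.
Every dependency is enforceable on the fragments, so the decomposition is dependency-preserving.

none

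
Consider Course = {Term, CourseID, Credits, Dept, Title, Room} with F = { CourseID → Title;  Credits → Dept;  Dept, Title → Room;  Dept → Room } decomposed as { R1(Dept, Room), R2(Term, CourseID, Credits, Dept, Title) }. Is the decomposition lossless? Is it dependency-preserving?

Lossless test: (Dept)⁺ = {Dept, Room}, which contains all of one fragment — lossless.
Dependency preservation: Dept, Title → Room is not contained in any single fragment, but the restricted closure of its left-hand side across the fragments still reaches the right-hand side; the remaining FDs each lie inside some fragment. All dependencies are preserved.

lossless and dependency-preserving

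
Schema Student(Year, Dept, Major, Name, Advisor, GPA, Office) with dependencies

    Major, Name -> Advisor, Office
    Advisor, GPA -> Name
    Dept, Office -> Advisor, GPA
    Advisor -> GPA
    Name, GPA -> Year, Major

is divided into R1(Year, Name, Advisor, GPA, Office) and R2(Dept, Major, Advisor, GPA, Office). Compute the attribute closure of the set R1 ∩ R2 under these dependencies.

R1 ∩ R2 = {Advisor, GPA, Office}.
Advisor, GPA → Name applies, adding Name
Name, GPA → Year, Major applies, adding Year, Major
Closure: {Year, Major, Name, Advisor, GPA, Office}.

Year, Major, Name, Advisor, GPA, Office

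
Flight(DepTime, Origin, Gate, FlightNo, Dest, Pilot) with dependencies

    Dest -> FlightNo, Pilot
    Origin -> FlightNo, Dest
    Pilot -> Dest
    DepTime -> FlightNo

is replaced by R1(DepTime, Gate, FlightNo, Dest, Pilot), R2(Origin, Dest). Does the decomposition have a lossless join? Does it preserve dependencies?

lossy but dependency-preserving

Lossless test: (Dest)⁺ = {FlightNo, Dest, Pilot}, which is a superkey of neither fragment — lossy.
Dependency preservation: Origin → FlightNo, Dest is not contained in any single fragment, but the restricted closure of its left-hand side across the fragments still reaches the right-hand side; the remaining FDs each lie inside some fragment. All dependencies are preserved.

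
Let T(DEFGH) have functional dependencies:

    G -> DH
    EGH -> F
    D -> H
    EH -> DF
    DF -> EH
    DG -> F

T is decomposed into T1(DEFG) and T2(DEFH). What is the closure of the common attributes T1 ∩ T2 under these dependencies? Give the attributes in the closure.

DEFH

T1 ∩ T2 = {DEF}.
D → H applies, adding H
Closure: {DEFH}.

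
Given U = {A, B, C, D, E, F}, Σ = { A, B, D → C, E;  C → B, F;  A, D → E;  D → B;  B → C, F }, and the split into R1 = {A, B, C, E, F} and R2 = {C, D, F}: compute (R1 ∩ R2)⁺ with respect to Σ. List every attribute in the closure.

B, C, F

R1 ∩ R2 = {C, F}.
C → B, F applies, adding B
Closure: {B, C, F}.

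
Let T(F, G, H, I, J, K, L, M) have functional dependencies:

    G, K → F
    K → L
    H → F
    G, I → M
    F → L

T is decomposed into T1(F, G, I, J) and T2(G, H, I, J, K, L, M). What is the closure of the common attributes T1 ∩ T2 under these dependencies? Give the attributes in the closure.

G, I, J, M

T1 ∩ T2 = {G, I, J}.
G, I → M applies, adding M
Closure: {G, I, J, M}.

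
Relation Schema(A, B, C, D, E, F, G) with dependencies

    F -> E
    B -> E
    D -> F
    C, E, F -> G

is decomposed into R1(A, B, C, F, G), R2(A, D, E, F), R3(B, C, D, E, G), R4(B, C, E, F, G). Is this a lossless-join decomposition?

No

Chase test. Columns are A, B, C, D, E, F, G; row i has aⱼ where attribute j ∈ Ri, else bᵢⱼ.
Initial tableau (one row per fragment):
  row 1: a1 a2 a3 b14 b15 a6 a7
  row 2: a1 b22 b23 a4 a5 a6 b27
  row 3: b31 a2 a3 a4 a5 b36 a7
  row 4: b41 a2 a3 b44 a5 a6 a7
Rows 1 and 2 agree on F; apply F→E and equate their E entries.
Rows 2 and 3 agree on D; apply D→F and equate their F entries.
No row becomes fully distinguished — the join is lossy.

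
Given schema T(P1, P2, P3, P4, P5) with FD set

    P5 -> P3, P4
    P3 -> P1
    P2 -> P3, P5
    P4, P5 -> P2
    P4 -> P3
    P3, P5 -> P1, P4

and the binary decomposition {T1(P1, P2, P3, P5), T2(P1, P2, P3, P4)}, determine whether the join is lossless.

Common attributes: T1 ∩ T2 = {P1, P2, P3}.
Closure of {P1, P2, P3}: P2 → P3, P5 applies, adding P5; P3, P5 → P1, P4 applies, adding P4. So (P1, P2, P3)⁺ = {P1, P2, P3, P4, P5}.
This closure contains every attribute of T1, so T1 ∩ T2 → T1. The join is lossless.

Yes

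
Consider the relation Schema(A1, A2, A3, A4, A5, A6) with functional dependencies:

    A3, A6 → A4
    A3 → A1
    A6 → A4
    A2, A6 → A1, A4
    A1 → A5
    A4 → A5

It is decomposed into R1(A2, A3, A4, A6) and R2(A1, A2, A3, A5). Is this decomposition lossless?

Common attributes: R1 ∩ R2 = {A2, A3}.
Closure of {A2, A3}: A3 → A1 applies, adding A1; A1 → A5 applies, adding A5. So (A2, A3)⁺ = {A1, A2, A3, A5}.
This closure contains every attribute of R2, so R1 ∩ R2 → R2. The join is lossless.

Yes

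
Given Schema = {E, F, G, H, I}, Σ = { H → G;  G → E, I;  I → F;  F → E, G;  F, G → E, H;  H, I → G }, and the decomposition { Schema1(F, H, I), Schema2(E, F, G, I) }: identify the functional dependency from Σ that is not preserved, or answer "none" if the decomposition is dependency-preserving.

none

H → G: restricted closure across fragments reaches G.
G → E, I lies within Schema2.
I → F lies within Schema1.
F → E, G lies within Schema2.
F, G → E, H: restricted closure across fragments reaches E, H.
H, I → G: restricted closure across fragments reaches G.
Every dependency is enforceable on the fragments, so the decomposition is dependency-preserving.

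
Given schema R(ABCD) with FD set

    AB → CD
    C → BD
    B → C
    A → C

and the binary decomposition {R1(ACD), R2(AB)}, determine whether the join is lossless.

Yes

Common attributes: R1 ∩ R2 = {A}.
Closure of {A}: A → C applies, adding C; C → BD applies, adding BD. So (A)⁺ = {ABCD}.
This closure contains every attribute of R1, so R1 ∩ R2 → R1. The join is lossless.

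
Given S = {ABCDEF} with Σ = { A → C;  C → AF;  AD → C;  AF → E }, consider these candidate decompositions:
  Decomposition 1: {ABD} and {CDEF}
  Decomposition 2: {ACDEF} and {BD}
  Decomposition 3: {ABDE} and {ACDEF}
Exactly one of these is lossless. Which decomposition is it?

Decomposition 1: common = {D}, closure = {D} → lossy.
Decomposition 2: common = {D}, closure = {D} → lossy.
Decomposition 3: common = {ADE}, closure = {ACDEF} → lossless.

Decomposition 3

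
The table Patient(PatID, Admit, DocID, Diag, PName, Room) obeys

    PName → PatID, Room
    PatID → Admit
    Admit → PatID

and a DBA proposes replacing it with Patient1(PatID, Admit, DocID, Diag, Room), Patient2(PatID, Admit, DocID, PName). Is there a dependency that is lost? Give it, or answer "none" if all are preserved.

PName → PatID, Room

Check PName → PatID, Room: no single fragment contains all of {PatID, PName, Room}, and the restricted closure of {PName} across the fragments never reaches {PatID, Room}.
PatID → Admit is preserved.
Admit → PatID is preserved.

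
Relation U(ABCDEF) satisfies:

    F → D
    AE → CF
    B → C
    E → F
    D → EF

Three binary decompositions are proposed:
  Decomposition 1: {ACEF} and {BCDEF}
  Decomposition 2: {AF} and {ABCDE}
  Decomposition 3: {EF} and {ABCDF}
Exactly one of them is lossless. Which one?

Decomposition 3

Decomposition 1: common = {CEF}, closure = {CDEF} → lossy.
Decomposition 2: common = {A}, closure = {A} → lossy.
Decomposition 3: common = {F}, closure = {DEF} → lossless.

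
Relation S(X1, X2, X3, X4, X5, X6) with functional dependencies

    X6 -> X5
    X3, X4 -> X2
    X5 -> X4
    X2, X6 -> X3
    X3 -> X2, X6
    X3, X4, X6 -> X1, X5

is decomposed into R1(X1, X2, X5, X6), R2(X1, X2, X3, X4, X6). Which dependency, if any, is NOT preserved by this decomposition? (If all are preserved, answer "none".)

X5 -> X4

Check X5 → X4: no single fragment contains all of {X4, X5}, and the restricted closure of {X5} across the fragments never reaches {X4}.
X6 → X5 is preserved.
X3, X4 → X2 is preserved.
X2, X6 → X3 is preserved.
X3 → X2, X6 is preserved.
X3, X4, X6 → X1, X5 is preserved.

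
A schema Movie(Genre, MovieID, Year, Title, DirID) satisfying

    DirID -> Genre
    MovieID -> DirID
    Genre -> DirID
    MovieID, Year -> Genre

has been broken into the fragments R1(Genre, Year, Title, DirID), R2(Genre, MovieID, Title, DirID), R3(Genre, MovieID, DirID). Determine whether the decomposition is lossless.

Chase test. Columns are Genre, MovieID, Year, Title, DirID; row i has aⱼ where attribute j ∈ Ri, else bᵢⱼ.
Initial tableau (one row per fragment):
  row 1: a1 b12 a3 a4 a5
  row 2: a1 a2 b23 a4 a5
  row 3: a1 a2 b33 b34 a5
No row becomes fully distinguished — the join is lossy.

No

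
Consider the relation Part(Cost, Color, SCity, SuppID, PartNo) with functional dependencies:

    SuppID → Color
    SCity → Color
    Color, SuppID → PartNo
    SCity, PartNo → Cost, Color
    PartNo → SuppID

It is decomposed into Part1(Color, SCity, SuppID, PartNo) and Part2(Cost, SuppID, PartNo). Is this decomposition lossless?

No

Common attributes: Part1 ∩ Part2 = {SuppID, PartNo}.
Closure of {SuppID, PartNo}: SuppID → Color applies, adding Color. So (SuppID, PartNo)⁺ = {Color, SuppID, PartNo}.
The closure contains neither all of Part1 = {Color, SCity, SuppID, PartNo} nor all of Part2 = {Cost, SuppID, PartNo}, so the common attributes are not a superkey of either fragment. The join is lossy.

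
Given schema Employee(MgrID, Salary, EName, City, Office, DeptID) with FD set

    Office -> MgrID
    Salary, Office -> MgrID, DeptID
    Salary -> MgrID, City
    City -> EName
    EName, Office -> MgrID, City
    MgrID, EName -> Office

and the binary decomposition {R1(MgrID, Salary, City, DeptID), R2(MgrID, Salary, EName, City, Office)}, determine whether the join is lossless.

Common attributes: R1 ∩ R2 = {MgrID, Salary, City}.
Closure of {MgrID, Salary, City}: City → EName applies, adding EName; MgrID, EName → Office applies, adding Office; Salary, Office → MgrID, DeptID applies, adding DeptID. So (MgrID, Salary, City)⁺ = {MgrID, Salary, EName, City, Office, DeptID}.
This closure contains every attribute of R1, so R1 ∩ R2 → R1. The join is lossless.

Yes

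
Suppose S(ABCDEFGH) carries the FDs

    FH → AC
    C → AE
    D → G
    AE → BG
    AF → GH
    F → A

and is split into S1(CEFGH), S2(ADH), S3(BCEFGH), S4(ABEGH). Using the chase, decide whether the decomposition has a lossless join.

No

Chase test. Columns are ABCDEFGH; row i has aⱼ where attribute j ∈ Si, else bᵢⱼ.
Initial tableau (one row per fragment):
  row 1: b11 b12 a3 b14 a5 a6 a7 a8
  row 2: a1 b22 b23 a4 b25 b26 b27 a8
  row 3: b31 a2 a3 b34 a5 a6 a7 a8
  row 4: a1 a2 b43 b44 a5 b46 a7 a8
Rows 1 and 3 agree on FH; apply FH→AC and equate their AC entries.
Rows 1 and 3 agree on AE; apply AE→BG and equate their BG entries.
No row becomes fully distinguished — the join is lossy.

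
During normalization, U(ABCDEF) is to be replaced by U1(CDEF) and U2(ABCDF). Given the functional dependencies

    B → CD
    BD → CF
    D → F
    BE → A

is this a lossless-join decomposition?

Common attributes: U1 ∩ U2 = {CDF}.
No dependency enlarges {CDF}, so (CDF)⁺ = {CDF}.
The closure contains neither all of U1 = {CDEF} nor all of U2 = {ABCDF}, so the common attributes are not a superkey of either fragment. The join is lossy.

No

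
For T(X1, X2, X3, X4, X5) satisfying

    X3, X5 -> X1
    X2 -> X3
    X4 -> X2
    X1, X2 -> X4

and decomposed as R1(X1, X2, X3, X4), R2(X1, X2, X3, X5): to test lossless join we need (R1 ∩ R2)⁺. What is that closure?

X1, X2, X3, X4

R1 ∩ R2 = {X1, X2, X3}.
X1, X2 → X4 applies, adding X4
Closure: {X1, X2, X3, X4}.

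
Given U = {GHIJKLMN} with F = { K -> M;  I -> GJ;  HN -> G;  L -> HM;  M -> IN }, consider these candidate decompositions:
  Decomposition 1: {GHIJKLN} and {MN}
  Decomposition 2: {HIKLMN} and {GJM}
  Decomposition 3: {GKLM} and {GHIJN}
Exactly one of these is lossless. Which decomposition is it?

Decomposition 2

Decomposition 1: common = {N}, closure = {N} → lossy.
Decomposition 2: common = {M}, closure = {GIJMN} → lossless.
Decomposition 3: common = {G}, closure = {G} → lossy.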